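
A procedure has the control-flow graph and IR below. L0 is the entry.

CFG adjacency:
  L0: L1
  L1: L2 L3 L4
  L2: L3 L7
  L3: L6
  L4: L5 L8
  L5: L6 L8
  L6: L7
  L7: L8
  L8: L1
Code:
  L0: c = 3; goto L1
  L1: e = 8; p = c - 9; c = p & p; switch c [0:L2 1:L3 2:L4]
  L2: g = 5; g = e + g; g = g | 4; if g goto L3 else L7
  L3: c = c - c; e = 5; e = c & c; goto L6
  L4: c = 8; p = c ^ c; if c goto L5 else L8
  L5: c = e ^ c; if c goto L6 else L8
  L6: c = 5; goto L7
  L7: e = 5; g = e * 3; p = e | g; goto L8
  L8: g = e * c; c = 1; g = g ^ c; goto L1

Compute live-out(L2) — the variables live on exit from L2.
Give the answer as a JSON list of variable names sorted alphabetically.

Per-block:
  L0 def {c} use ∅
  L1 def {c,e,p} use {c}
  L2 def {g} use {e}
  L3 def {c,e} use {c}
  L4 def {c,p} use ∅
  L5 def {c} use {c,e}
  L6 def {c} use ∅
  L7 def {e,g,p} use ∅
  L8 def {c,g} use {c,e}

Liveness:
  L0 li=∅ lo={c}
  L1 li={c} lo={c,e}
  L2 li={c,e} lo={c}
  L3 li={c} lo=∅
  L4 li={e} lo={c,e}
  L5 li={c,e} lo={c,e}
  L6 li=∅ lo={c}
  L7 li={c} lo={c,e}
  L8 li={c,e} lo={c}

live-out(L2) = ["c"]

Answer: ["c"]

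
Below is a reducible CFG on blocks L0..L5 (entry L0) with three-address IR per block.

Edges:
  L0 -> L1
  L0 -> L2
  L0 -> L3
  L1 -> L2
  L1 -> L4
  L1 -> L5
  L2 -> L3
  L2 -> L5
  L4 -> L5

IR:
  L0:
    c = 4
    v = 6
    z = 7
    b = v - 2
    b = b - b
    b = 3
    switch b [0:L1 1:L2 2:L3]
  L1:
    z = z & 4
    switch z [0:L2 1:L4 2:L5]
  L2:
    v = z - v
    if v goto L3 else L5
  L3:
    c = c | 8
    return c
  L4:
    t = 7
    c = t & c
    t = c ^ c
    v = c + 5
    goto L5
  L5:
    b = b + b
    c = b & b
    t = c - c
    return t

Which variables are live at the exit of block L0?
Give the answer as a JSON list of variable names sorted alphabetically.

Answer: ["b", "c", "v", "z"]

Analysis:
Per-block:
  L0 def {b,c,v,z} use ∅
  L1 def {z} use {z}
  L2 def {v} use {v,z}
  L3 def {c} use {c}
  L4 def {c,t,v} use {c}
  L5 def {b,c,t} use {b}

Liveness:
  L0: in=∅ out={b,c,v,z}
  L1: in={b,c,v,z} out={b,c,v,z}
  L2: in={b,c,v,z} out={b,c}
  L3: in={c} out=∅
  L4: in={b,c} out={b}
  L5: in={b} out=∅

live-out(L0) = ["b", "c", "v", "z"]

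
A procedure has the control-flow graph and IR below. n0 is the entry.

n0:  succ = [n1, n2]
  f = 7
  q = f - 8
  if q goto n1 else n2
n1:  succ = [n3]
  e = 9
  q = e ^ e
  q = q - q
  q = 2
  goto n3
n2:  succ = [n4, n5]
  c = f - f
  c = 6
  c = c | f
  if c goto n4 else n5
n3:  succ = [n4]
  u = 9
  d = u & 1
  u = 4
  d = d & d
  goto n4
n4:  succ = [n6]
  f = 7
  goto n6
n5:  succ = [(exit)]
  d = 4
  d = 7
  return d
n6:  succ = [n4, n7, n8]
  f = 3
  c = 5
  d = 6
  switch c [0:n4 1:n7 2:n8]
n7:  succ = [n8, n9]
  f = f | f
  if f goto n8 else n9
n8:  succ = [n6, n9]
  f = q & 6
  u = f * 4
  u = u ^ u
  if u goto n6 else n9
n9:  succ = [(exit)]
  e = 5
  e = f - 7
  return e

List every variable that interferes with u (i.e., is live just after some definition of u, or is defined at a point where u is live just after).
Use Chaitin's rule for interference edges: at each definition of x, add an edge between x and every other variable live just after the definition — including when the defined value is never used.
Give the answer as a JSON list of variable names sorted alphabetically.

Block summaries:
  n0 def {f,q} use ∅
  n1 def {e,q} use ∅
  n2 def {c} use {f}
  n3 def {d,u} use ∅
  n4 def {f} use ∅
  n5 def {d} use ∅
  n6 def {c,d,f} use ∅
  n7 def {f} use {f}
  n8 def {f,u} use {q}
  n9 def {e} use {f}

Live sets:
  n0 li=∅ lo={f,q}
  n1 li=∅ lo={q}
  n2 li={f,q} lo={q}
  n3 li={q} lo={q}
  n4 li={q} lo={q}
  n5 li=∅ lo=∅
  n6 li={q} lo={f,q}
  n7 li={f,q} lo={f,q}
  n8 li={q} lo={f,q}
  n9 li={f} lo=∅

Interference:
  c — {d,f,q}
  d — {c,f,q,u}
  e — {f}
  f — {c,d,e,q,u}
  q — {c,d,f,u}
  u — {d,f,q}

N(u) = ["d", "f", "q"]

Answer: ["d", "f", "q"]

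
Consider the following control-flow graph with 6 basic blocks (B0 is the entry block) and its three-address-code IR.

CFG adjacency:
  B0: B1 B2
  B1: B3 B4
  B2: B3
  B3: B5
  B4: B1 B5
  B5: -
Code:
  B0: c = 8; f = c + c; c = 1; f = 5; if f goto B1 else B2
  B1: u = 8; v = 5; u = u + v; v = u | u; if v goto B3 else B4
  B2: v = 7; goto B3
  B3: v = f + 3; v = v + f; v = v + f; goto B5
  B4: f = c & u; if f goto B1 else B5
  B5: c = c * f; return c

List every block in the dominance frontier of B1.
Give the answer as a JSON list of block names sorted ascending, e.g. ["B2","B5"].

Answer: ["B1", "B3", "B5"]

Derivation:
idom tree: B1←B0 B2←B0 B3←B0 B4←B1 B5←B0
Dom∩ at merges:
  B1: preds {B0,B4}: {B0} ∩ {B0,B1,B4} = {B0}; idom=B0
  B3: preds {B1,B2}: {B0,B1} ∩ {B0,B2} = {B0}; idom=B0
  B5: preds {B3,B4}: {B0,B3} ∩ {B0,B1,B4} = {B0}; idom=B0

DF derivation:
  join B1 pred B0: · stop@B0
  join B1 pred B4: B4→B1 stop@B0
  join B3 pred B1: B1 stop@B0
  join B3 pred B2: B2 stop@B0
  join B5 pred B3: B3 stop@B0
  join B5 pred B4: B4→B1 stop@B0
  B0 → ∅
  B1 → {B1,B3,B5}
  B2 → {B3}
  B3 → {B5}
  B4 → {B1,B5}
  B5 → ∅

DF(B1) = ["B1", "B3", "B5"]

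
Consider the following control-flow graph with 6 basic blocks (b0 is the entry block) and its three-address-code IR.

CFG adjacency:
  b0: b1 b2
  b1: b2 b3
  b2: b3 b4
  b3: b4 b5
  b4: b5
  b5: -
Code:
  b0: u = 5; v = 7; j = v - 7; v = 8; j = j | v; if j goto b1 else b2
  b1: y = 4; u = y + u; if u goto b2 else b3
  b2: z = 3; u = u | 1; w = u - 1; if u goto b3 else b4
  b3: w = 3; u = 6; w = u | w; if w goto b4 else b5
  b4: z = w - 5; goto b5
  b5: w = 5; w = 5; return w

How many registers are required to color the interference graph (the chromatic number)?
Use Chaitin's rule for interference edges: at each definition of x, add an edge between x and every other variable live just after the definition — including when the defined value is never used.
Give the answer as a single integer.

Block summaries:
  b0: def={j,u,v} ue=∅
  b1: def={u,y} ue={u}
  b2: def={u,w,z} ue={u}
  b3: def={u,w} ue=∅
  b4: def={z} ue={w}
  b5: def={w} ue=∅

Live sets:
  b0: in=∅ out={u}
  b1: in={u} out={u}
  b2: in={u} out={w}
  b3: in=∅ out={w}
  b4: in={w} out=∅
  b5: in=∅ out=∅

Interfere edges:
  j↔{u,v}
  u↔{j,v,w,y,z}
  v↔{j,u}
  w↔{u}
  y↔{u}
  z↔{u}

Chromatic number:
  lower bound: {j,u,v} mutually conflict ⇒ χ ≥ 3
  3-colouring: R0={u}  R1={j,w,y,z}  R2={v}
  χ = 3

Answer: 3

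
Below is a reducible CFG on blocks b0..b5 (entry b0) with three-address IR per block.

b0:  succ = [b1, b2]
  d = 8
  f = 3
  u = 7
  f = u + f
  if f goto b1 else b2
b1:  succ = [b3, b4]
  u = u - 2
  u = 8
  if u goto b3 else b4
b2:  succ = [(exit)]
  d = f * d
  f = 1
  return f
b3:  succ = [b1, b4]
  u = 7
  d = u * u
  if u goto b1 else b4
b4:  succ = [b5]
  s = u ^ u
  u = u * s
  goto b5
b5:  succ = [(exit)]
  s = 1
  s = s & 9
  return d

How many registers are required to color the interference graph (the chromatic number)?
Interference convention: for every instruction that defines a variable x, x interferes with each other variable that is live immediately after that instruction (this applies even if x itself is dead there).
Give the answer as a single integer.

Answer: 3

Working:
Block summaries:
  b0: def={d,f,u} ue=∅
  b1: def={u} ue={u}
  b2: def={d,f} ue={d,f}
  b3: def={d,u} ue=∅
  b4: def={s,u} ue={u}
  b5: def={s} ue={d}

Backward fixpoint:
  b0 li=∅ lo={d,f,u}
  b1 li={d,u} lo={d,u}
  b2 li={d,f} lo=∅
  b3 li=∅ lo={d,u}
  b4 li={d,u} lo={d}
  b5 li={d} lo=∅

Interference:
  d — {f,s,u}
  f — {d,u}
  s — {d,u}
  u — {d,f,s}

Colouring:
  lower bound: {d,f,u} mutually conflict ⇒ χ ≥ 3
  3-colouring: r0={d}  r1={u}  r2={f,s}
  χ = 3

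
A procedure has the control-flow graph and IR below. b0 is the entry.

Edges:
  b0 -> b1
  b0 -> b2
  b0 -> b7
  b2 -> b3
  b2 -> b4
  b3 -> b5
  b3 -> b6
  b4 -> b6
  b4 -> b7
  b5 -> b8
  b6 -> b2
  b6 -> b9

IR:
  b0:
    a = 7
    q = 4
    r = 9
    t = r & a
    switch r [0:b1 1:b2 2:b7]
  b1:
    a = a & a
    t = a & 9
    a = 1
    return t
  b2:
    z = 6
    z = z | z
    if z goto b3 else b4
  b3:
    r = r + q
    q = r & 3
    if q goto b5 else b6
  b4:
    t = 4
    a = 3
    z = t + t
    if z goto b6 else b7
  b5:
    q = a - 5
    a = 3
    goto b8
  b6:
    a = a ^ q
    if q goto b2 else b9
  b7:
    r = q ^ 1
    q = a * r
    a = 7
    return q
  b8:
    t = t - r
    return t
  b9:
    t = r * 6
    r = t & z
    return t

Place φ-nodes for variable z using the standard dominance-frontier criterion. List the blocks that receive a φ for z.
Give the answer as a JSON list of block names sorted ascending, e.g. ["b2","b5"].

idom tree: b1←b0 b2←b0 b3←b2 b4←b2 b5←b3 b6←b2 b7←b0 b8←b5 b9←b6
Join-block Dom:
  b2: preds {b0,b6}: {b0} ∩ {b0,b2,b6} = {b0}; idom=b0
  b6: preds {b3,b4}: {b0,b2,b3} ∩ {b0,b2,b4} = {b0,b2}; idom=b2
  b7: preds {b0,b4}: {b0} ∩ {b0,b2,b4} = {b0}; idom=b0

Frontier:
  b2←b0: walk · to b0
  b2←b6: walk b6→b2 to b0
  b6←b3: walk b3 to b2
  b6←b4: walk b4 to b2
  b7←b0: walk · to b0
  b7←b4: walk b4→b2 to b0
  b0: DF=∅
  b1: DF=∅
  b2: DF={b2,b7}
  b3: DF={b6}
  b4: DF={b6,b7}
  b5: DF=∅
  b6: DF={b2}
  b7: DF=∅
  b8: DF=∅
  b9: DF=∅

φ for z: defs {b2,b4}
  DF⁺ = {b2,b6,b7}

Answer: ["b2", "b6", "b7"]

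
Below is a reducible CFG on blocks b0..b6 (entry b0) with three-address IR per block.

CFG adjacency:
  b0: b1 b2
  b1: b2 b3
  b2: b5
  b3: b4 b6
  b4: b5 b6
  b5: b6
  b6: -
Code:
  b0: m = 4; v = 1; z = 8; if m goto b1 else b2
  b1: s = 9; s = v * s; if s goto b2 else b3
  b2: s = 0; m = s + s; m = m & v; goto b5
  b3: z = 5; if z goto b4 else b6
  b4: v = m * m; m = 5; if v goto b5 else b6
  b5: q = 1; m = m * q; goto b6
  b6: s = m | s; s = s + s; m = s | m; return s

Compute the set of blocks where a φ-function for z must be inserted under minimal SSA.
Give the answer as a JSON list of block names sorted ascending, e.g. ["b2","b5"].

Answer: ["b5", "b6"]

Analysis:
idom tree: b1←b0 b2←b0 b3←b1 b4←b3 b5←b0 b6←b0
Join-block Dom:
  b2: preds {b0,b1}: {b0} ∩ {b0,b1} = {b0}; idom=b0
  b5: preds {b2,b4}: {b0,b2} ∩ {b0,b1,b3,b4} = {b0}; idom=b0
  b6: preds {b3,b4,b5}: {b0,b1,b3} ∩ {b0,b1,b3,b4} ∩ {b0,b5} = {b0}; idom=b0

DF derivation:
  b2←b0: walk · to b0
  b2←b1: walk b1 to b0
  b5←b2: walk b2 to b0
  b5←b4: walk b4→b3→b1 to b0
  b6←b3: walk b3→b1 to b0
  b6←b4: walk b4→b3→b1 to b0
  b6←b5: walk b5 to b0
  b0: DF=∅
  b1: DF={b2,b5,b6}
  b2: DF={b5}
  b3: DF={b5,b6}
  b4: DF={b5,b6}
  b5: DF={b6}
  b6: DF=∅

φ for z: defs {b0,b3}
  DF⁺ = {b5,b6}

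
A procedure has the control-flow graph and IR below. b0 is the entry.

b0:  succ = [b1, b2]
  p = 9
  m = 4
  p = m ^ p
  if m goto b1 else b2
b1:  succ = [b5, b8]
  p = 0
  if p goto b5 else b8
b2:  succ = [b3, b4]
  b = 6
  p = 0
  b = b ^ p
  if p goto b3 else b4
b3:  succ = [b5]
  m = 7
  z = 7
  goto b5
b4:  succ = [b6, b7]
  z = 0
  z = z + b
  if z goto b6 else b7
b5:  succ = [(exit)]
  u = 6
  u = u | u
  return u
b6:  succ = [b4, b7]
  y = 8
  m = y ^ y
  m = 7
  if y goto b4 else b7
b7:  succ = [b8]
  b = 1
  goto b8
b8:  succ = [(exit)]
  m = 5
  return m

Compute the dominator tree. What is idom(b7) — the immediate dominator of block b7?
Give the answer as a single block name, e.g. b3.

Answer: b4

Derivation:
idom tree: b1←b0 b2←b0 b3←b2 b4←b2 b5←b0 b6←b4 b7←b4 b8←b0
Dom∩ at merges:
  b4: preds {b2,b6}: {b0,b2} ∩ {b0,b2,b4,b6} = {b0,b2}; idom=b2
  b5: preds {b1,b3}: {b0,b1} ∩ {b0,b2,b3} = {b0}; idom=b0
  b7: preds {b4,b6}: {b0,b2,b4} ∩ {b0,b2,b4,b6} = {b0,b2,b4}; idom=b4
  b8: preds {b1,b7}: {b0,b1} ∩ {b0,b2,b4,b7} = {b0}; idom=b0

idom(b7) = b4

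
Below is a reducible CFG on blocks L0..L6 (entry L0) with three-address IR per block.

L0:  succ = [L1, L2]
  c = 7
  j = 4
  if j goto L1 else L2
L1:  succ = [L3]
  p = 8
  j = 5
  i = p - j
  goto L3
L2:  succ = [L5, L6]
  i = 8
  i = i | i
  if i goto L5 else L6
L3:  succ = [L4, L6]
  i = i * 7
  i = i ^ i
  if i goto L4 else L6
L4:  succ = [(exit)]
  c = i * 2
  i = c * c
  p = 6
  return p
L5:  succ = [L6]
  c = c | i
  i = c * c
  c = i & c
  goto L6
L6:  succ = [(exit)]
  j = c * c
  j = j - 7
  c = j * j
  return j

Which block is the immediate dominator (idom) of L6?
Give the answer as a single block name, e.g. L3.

Answer: L0

Derivation:
idom tree: L1←L0 L2←L0 L3←L1 L4←L3 L5←L2 L6←L0
Dom∩ at merges:
  L6: preds {L2,L3,L5}: {L0,L2} ∩ {L0,L1,L3} ∩ {L0,L2,L5} = {L0}; idom=L0

idom(L6) = L0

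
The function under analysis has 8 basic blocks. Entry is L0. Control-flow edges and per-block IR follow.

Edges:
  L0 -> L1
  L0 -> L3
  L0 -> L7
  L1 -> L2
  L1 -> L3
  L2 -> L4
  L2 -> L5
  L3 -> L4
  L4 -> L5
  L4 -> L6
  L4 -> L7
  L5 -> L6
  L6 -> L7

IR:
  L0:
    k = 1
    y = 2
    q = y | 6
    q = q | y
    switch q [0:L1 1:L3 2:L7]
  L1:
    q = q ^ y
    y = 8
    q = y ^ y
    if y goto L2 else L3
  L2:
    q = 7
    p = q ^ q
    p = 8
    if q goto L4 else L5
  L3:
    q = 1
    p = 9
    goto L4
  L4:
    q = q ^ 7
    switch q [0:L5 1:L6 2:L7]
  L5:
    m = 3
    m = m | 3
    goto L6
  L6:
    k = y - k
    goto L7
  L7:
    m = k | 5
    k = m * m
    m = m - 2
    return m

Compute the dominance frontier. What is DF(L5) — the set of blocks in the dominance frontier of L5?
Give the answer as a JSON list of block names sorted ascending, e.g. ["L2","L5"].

idom tree: L1←L0 L2←L1 L3←L0 L4←L0 L5←L0 L6←L0 L7←L0
Dom at joins:
  L3: preds {L0,L1}: {L0} ∩ {L0,L1} = {L0}; idom=L0
  L4: preds {L2,L3}: {L0,L1,L2} ∩ {L0,L3} = {L0}; idom=L0
  L5: preds {L2,L4}: {L0,L1,L2} ∩ {L0,L4} = {L0}; idom=L0
  L6: preds {L4,L5}: {L0,L4} ∩ {L0,L5} = {L0}; idom=L0
  L7: preds {L0,L4,L6}: {L0} ∩ {L0,L4} ∩ {L0,L6} = {L0}; idom=L0

Frontier:
  L3←L0: walk · to L0
  L3←L1: walk L1 to L0
  L4←L2: walk L2→L1 to L0
  L4←L3: walk L3 to L0
  L5←L2: walk L2→L1 to L0
  L5←L4: walk L4 to L0
  L6←L4: walk L4 to L0
  L6←L5: walk L5 to L0
  L7←L0: walk · to L0
  L7←L4: walk L4 to L0
  L7←L6: walk L6 to L0
  L0 → ∅
  L1 → {L3,L4,L5}
  L2 → {L4,L5}
  L3 → {L4}
  L4 → {L5,L6,L7}
  L5 → {L6}
  L6 → {L7}
  L7 → ∅

DF(L5) = ["L6"]

Answer: ["L6"]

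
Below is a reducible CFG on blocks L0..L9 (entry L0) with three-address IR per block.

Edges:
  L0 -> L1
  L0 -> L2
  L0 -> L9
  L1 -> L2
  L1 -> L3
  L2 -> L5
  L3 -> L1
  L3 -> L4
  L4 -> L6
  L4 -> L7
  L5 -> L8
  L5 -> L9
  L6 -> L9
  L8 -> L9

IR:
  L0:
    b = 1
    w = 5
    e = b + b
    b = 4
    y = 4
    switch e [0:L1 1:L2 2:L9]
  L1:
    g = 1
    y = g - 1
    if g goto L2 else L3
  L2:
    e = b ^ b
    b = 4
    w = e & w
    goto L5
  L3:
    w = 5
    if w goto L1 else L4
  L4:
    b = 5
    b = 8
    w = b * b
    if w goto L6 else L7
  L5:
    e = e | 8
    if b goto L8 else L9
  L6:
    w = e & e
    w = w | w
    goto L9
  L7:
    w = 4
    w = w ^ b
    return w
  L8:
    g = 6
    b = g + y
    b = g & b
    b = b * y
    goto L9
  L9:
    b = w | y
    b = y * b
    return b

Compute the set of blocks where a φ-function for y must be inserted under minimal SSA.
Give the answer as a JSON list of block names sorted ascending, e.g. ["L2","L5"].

idom tree: L1←L0 L2←L0 L3←L1 L4←L3 L5←L2 L6←L4 L7←L4 L8←L5 L9←L0
Dom∩ at merges:
  L1: preds {L0,L3}: {L0} ∩ {L0,L1,L3} = {L0}; idom=L0
  L2: preds {L0,L1}: {L0} ∩ {L0,L1} = {L0}; idom=L0
  L9: preds {L0,L5,L6,L8}: {L0} ∩ {L0,L2,L5} ∩ {L0,L1,L3,L4,L6} ∩ {L0,L2,L5,L8} = {L0}; idom=L0

DF derivation:
  L1←L0: walk · to L0
  L1←L3: walk L3→L1 to L0
  L2←L0: walk · to L0
  L2←L1: walk L1 to L0
  L9←L0: walk · to L0
  L9←L5: walk L5→L2 to L0
  L9←L6: walk L6→L4→L3→L1 to L0
  L9←L8: walk L8→L5→L2 to L0
  L0 → ∅
  L1 → {L1,L2,L9}
  L2 → {L9}
  L3 → {L1,L9}
  L4 → {L9}
  L5 → {L9}
  L6 → {L9}
  L7 → ∅
  L8 → {L9}
  L9 → ∅

φ for y: defs {L0,L1}
  DF⁺ = {L1,L2,L9}

Answer: ["L1", "L2", "L9"]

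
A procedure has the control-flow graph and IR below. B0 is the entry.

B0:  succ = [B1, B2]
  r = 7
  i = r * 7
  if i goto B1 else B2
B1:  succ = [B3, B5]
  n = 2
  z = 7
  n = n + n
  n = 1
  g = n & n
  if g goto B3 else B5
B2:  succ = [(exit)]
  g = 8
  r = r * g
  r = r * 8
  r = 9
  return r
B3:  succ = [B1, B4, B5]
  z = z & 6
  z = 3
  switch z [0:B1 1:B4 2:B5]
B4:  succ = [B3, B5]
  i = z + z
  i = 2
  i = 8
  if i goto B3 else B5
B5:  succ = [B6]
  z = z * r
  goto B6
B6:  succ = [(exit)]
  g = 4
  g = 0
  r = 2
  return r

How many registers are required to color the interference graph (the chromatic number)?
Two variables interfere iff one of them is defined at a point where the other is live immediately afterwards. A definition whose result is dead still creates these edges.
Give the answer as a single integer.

Answer: 3

Derivation:
Block summaries:
  B0: {i,r} / ∅
  B1: {g,n,z} / ∅
  B2: {g,r} / {r}
  B3: {z} / {z}
  B4: {i} / {z}
  B5: {z} / {r,z}
  B6: {g,r} / ∅

Backward fixpoint:
  B0: in=∅ out={r}
  B1: in={r} out={r,z}
  B2: in={r} out=∅
  B3: in={r,z} out={r,z}
  B4: in={r,z} out={r,z}
  B5: in={r,z} out=∅
  B6: in=∅ out=∅

Interference:
  g↔{r,z}
  i↔{r,z}
  n↔{r,z}
  r↔{g,i,n,z}
  z↔{g,i,n,r}

Colouring:
  clique {g,r,z} ⇒ need ≥ 3
  3-colouring: R0={r}  R1={z}  R2={g,i,n}
  χ = 3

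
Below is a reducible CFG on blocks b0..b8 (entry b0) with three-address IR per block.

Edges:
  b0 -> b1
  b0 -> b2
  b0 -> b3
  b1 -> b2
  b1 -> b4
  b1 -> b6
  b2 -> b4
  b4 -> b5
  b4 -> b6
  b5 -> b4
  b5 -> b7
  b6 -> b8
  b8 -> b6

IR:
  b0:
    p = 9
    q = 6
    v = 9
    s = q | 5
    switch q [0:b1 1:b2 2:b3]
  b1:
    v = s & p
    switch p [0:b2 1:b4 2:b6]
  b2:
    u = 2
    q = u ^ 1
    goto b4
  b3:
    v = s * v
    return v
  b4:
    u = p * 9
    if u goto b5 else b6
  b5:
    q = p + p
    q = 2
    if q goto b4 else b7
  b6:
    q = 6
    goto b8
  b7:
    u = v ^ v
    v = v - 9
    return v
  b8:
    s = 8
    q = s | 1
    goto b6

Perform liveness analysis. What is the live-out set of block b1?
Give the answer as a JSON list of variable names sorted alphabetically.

Block summaries:
  b0: def={p,q,s,v} ue=∅
  b1: def={v} ue={p,s}
  b2: def={q,u} ue=∅
  b3: def={v} ue={s,v}
  b4: def={u} ue={p}
  b5: def={q} ue={p}
  b6: def={q} ue=∅
  b7: def={u,v} ue={v}
  b8: def={q,s} ue=∅

Liveness:
  b0 li=∅ lo={p,s,v}
  b1 li={p,s} lo={p,v}
  b2 li={p,v} lo={p,v}
  b3 li={s,v} lo=∅
  b4 li={p,v} lo={p,v}
  b5 li={p,v} lo={p,v}
  b6 li=∅ lo=∅
  b7 li={v} lo=∅
  b8 li=∅ lo=∅

live-out(b1) = ["p", "v"]

Answer: ["p", "v"]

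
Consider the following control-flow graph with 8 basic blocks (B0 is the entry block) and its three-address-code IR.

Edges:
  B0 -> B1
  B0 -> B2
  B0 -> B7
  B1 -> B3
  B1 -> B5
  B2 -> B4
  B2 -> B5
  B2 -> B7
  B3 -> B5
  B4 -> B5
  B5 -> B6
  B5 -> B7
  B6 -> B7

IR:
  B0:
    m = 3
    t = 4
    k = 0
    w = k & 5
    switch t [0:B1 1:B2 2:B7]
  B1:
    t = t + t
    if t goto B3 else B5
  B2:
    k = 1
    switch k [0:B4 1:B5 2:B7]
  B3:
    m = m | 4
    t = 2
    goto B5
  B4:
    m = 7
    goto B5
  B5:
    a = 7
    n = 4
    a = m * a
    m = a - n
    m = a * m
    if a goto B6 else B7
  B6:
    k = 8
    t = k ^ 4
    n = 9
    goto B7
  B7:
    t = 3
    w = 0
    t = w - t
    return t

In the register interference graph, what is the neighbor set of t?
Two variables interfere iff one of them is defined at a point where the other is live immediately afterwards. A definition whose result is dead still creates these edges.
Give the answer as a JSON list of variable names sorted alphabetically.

Answer: ["k", "m", "w"]

Derivation:
def/use:
  B0: def={k,m,t,w} ue=∅
  B1: def={t} ue={t}
  B2: def={k} ue=∅
  B3: def={m,t} ue={m}
  B4: def={m} ue=∅
  B5: def={a,m,n} ue={m}
  B6: def={k,n,t} ue=∅
  B7: def={t,w} ue=∅

Backward fixpoint:
  live B0: ∅→{m,t}
  live B1: {m,t}→{m}
  live B2: {m}→{m}
  live B3: {m}→{m}
  live B4: ∅→{m}
  live B5: {m}→∅
  live B6: ∅→∅
  live B7: ∅→∅

Conflict graph:
  a — {m,n}
  k — {m,t}
  m — {a,k,n,t,w}
  n — {a,m}
  t — {k,m,w}
  w — {m,t}

N(t) = ["k", "m", "w"]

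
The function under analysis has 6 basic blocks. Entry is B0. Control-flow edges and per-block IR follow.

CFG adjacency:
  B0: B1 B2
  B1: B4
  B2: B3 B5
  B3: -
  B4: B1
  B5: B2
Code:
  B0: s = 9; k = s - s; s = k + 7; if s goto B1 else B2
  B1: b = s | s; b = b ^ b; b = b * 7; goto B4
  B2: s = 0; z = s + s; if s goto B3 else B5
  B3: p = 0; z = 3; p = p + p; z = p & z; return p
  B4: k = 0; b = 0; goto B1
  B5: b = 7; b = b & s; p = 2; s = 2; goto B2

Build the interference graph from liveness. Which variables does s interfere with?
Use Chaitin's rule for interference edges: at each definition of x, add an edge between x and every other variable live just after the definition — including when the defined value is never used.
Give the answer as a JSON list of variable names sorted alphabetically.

Answer: ["b", "k", "z"]

Derivation:
def/use:
  B0: def={k,s} ue=∅
  B1: def={b} ue={s}
  B2: def={s,z} ue=∅
  B3: def={p,z} ue=∅
  B4: def={b,k} ue=∅
  B5: def={b,p,s} ue={s}

Liveness:
  B0 li=∅ lo={s}
  B1 li={s} lo={s}
  B2 li=∅ lo={s}
  B3 li=∅ lo=∅
  B4 li={s} lo={s}
  B5 li={s} lo=∅

Conflict graph:
  b: {s}
  k: {s}
  p: {z}
  s: {b,k,z}
  z: {p,s}

N(s) = ["b", "k", "z"]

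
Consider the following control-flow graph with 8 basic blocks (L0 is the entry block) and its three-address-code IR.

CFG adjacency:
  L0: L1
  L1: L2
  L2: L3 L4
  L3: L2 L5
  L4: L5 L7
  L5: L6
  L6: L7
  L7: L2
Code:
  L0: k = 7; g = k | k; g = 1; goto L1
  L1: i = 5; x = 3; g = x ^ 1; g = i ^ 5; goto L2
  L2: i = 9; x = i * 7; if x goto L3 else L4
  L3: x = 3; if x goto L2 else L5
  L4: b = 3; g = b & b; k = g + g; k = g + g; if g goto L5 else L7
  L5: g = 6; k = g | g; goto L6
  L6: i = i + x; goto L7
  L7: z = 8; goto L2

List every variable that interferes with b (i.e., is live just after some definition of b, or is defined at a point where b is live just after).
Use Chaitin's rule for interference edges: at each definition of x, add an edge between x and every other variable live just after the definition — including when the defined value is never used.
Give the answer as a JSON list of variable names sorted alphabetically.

Answer: ["i", "x"]

Analysis:
Per-block:
  L0 def {g,k} use ∅
  L1 def {g,i,x} use ∅
  L2 def {i,x} use ∅
  L3 def {x} use ∅
  L4 def {b,g,k} use ∅
  L5 def {g,k} use ∅
  L6 def {i} use {i,x}
  L7 def {z} use ∅

Backward fixpoint:
  L0: in=∅ out=∅
  L1: in=∅ out=∅
  L2: in=∅ out={i,x}
  L3: in={i} out={i,x}
  L4: in={i,x} out={i,x}
  L5: in={i,x} out={i,x}
  L6: in={i,x} out=∅
  L7: in=∅ out=∅

Interfere edges:
  b — {i,x}
  g — {i,k,x}
  i — {b,g,k,x}
  k — {g,i,x}
  x — {b,g,i,k}
  z — ∅

N(b) = ["i", "x"]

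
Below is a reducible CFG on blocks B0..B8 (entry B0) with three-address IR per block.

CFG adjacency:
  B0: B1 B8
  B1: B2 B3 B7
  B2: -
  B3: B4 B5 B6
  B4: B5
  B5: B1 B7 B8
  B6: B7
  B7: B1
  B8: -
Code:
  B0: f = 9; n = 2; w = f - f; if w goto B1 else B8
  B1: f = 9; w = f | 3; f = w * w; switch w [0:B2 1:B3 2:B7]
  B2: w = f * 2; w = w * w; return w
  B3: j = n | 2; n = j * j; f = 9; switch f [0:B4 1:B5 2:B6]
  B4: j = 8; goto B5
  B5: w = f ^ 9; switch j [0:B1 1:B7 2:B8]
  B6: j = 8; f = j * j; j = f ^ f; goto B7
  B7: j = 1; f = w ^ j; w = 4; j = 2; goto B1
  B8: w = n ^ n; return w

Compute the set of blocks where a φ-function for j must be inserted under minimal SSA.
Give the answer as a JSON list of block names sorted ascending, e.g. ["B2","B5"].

idom tree: B1←B0 B2←B1 B3←B1 B4←B3 B5←B3 B6←B3 B7←B1 B8←B0
Dom at joins:
  B1: preds {B0,B5,B7}: {B0} ∩ {B0,B1,B3,B5} ∩ {B0,B1,B7} = {B0}; idom=B0
  B5: preds {B3,B4}: {B0,B1,B3} ∩ {B0,B1,B3,B4} = {B0,B1,B3}; idom=B3
  B7: preds {B1,B5,B6}: {B0,B1} ∩ {B0,B1,B3,B5} ∩ {B0,B1,B3,B6} = {B0,B1}; idom=B1
  B8: preds {B0,B5}: {B0} ∩ {B0,B1,B3,B5} = {B0}; idom=B0

DF walk-up:
  B1←B0: walk · to B0
  B1←B5: walk B5→B3→B1 to B0
  B1←B7: walk B7→B1 to B0
  B5←B3: walk · to B3
  B5←B4: walk B4 to B3
  B7←B1: walk · to B1
  B7←B5: walk B5→B3 to B1
  B7←B6: walk B6→B3 to B1
  B8←B0: walk · to B0
  B8←B5: walk B5→B3→B1 to B0
  B0: DF=∅
  B1: DF={B1,B8}
  B2: DF=∅
  B3: DF={B1,B7,B8}
  B4: DF={B5}
  B5: DF={B1,B7,B8}
  B6: DF={B7}
  B7: DF={B1}
  B8: DF=∅

φ for j: defs {B3,B4,B6,B7}
  DF⁺ = {B1,B5,B7,B8}

Answer: ["B1", "B5", "B7", "B8"]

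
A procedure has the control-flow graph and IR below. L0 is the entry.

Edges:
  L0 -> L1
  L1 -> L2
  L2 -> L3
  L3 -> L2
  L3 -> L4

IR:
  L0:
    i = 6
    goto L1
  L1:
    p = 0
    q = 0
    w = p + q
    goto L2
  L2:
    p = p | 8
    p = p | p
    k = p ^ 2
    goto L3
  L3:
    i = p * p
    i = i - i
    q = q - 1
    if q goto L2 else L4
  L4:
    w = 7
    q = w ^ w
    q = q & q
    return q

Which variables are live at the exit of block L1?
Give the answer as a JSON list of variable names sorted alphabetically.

Answer: ["p", "q"]

Working:
Block summaries:
  L0: {i} / ∅
  L1: {p,q,w} / ∅
  L2: {k,p} / {p}
  L3: {i,q} / {p,q}
  L4: {q,w} / ∅

Liveness:
  live L0: ∅→∅
  live L1: ∅→{p,q}
  live L2: {p,q}→{p,q}
  live L3: {p,q}→{p,q}
  live L4: ∅→∅

live-out(L1) = ["p", "q"]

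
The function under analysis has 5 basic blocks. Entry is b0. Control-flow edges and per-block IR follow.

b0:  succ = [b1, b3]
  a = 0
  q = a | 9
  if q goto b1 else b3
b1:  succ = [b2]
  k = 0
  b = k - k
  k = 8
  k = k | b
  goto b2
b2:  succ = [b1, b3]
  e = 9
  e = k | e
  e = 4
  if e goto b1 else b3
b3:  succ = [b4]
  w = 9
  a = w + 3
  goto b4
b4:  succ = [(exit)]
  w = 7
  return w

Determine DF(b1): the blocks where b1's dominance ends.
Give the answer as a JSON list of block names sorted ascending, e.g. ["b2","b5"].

idom tree: b1←b0 b2←b1 b3←b0 b4←b3
Join-block Dom:
  b1: preds {b0,b2}: {b0} ∩ {b0,b1,b2} = {b0}; idom=b0
  b3: preds {b0,b2}: {b0} ∩ {b0,b1,b2} = {b0}; idom=b0

DF derivation:
  join b1 pred b0: · stop@b0
  join b1 pred b2: b2→b1 stop@b0
  join b3 pred b0: · stop@b0
  join b3 pred b2: b2→b1 stop@b0
  b0 → ∅
  b1 → {b1,b3}
  b2 → {b1,b3}
  b3 → ∅
  b4 → ∅

DF(b1) = ["b1", "b3"]

Answer: ["b1", "b3"]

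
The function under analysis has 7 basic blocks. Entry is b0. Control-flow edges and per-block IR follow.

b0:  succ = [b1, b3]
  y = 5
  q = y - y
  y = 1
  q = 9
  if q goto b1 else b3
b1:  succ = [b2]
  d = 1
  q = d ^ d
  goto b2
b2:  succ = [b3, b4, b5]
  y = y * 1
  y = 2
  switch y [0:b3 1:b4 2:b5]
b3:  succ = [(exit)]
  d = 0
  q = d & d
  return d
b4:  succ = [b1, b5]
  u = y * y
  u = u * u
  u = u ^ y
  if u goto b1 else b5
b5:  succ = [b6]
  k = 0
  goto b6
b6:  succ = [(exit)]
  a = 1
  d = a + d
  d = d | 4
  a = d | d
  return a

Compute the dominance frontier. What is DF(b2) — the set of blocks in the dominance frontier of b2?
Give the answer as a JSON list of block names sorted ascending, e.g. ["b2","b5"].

idom tree: b1←b0 b2←b1 b3←b0 b4←b2 b5←b2 b6←b5
Join-block Dom:
  b1: preds {b0,b4}: {b0} ∩ {b0,b1,b2,b4} = {b0}; idom=b0
  b3: preds {b0,b2}: {b0} ∩ {b0,b1,b2} = {b0}; idom=b0
  b5: preds {b2,b4}: {b0,b1,b2} ∩ {b0,b1,b2,b4} = {b0,b1,b2}; idom=b2

Frontier:
  b1←b0: walk · to b0
  b1←b4: walk b4→b2→b1 to b0
  b3←b0: walk · to b0
  b3←b2: walk b2→b1 to b0
  b5←b2: walk · to b2
  b5←b4: walk b4 to b2
  b0: DF=∅
  b1: DF={b1,b3}
  b2: DF={b1,b3}
  b3: DF=∅
  b4: DF={b1,b5}
  b5: DF=∅
  b6: DF=∅

DF(b2) = ["b1", "b3"]

Answer: ["b1", "b3"]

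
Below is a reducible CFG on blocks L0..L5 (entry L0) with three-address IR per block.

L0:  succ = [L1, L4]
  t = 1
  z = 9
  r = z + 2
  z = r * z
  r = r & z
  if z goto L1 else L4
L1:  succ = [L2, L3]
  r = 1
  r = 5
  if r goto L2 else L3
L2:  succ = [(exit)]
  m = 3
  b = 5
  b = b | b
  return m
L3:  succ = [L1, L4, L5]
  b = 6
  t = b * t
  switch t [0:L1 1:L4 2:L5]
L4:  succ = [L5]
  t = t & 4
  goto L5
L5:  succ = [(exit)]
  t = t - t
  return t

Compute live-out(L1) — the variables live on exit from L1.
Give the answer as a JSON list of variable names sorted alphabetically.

Per-block:
  L0: def={r,t,z} ue=∅
  L1: def={r} ue=∅
  L2: def={b,m} ue=∅
  L3: def={b,t} ue={t}
  L4: def={t} ue={t}
  L5: def={t} ue={t}

Live sets:
  L0: in=∅ out={t}
  L1: in={t} out={t}
  L2: in=∅ out=∅
  L3: in={t} out={t}
  L4: in={t} out={t}
  L5: in={t} out=∅

live-out(L1) = ["t"]

Answer: ["t"]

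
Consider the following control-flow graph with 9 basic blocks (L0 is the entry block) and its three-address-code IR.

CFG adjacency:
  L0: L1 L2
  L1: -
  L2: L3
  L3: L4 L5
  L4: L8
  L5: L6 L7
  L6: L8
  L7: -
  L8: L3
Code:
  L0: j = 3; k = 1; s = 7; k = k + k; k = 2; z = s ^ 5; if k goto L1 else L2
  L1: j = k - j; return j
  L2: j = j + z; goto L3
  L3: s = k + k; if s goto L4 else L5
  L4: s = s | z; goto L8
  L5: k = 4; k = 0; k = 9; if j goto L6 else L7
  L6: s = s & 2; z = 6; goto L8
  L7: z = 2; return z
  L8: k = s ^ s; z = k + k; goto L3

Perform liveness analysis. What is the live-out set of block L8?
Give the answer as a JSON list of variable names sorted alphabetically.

Answer: ["j", "k", "z"]

Working:
def/use:
  L0 def {j,k,s,z} use ∅
  L1 def {j} use {j,k}
  L2 def {j} use {j,z}
  L3 def {s} use {k}
  L4 def {s} use {s,z}
  L5 def {k} use {j}
  L6 def {s,z} use {s}
  L7 def {z} use ∅
  L8 def {k,z} use {s}

Liveness:
  L0 li=∅ lo={j,k,z}
  L1 li={j,k} lo=∅
  L2 li={j,k,z} lo={j,k,z}
  L3 li={j,k,z} lo={j,s,z}
  L4 li={j,s,z} lo={j,s}
  L5 li={j,s} lo={j,s}
  L6 li={j,s} lo={j,s}
  L7 li=∅ lo=∅
  L8 li={j,s} lo={j,k,z}

live-out(L8) = ["j", "k", "z"]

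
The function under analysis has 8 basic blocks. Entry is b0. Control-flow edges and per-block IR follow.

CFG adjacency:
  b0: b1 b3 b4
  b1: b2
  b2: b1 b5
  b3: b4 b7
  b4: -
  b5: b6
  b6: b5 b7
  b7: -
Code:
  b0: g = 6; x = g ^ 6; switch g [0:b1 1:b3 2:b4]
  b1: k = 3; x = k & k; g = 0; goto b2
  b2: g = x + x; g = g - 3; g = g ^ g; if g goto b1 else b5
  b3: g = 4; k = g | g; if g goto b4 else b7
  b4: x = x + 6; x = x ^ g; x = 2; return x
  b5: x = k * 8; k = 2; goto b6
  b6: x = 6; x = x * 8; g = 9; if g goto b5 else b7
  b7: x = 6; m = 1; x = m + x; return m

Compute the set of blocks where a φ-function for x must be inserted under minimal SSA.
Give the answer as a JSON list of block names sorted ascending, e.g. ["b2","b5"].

Answer: ["b1", "b5", "b7"]

Working:
idom tree: b1←b0 b2←b1 b3←b0 b4←b0 b5←b2 b6←b5 b7←b0
Dom at joins:
  b1: preds {b0,b2}: {b0} ∩ {b0,b1,b2} = {b0}; idom=b0
  b4: preds {b0,b3}: {b0} ∩ {b0,b3} = {b0}; idom=b0
  b5: preds {b2,b6}: {b0,b1,b2} ∩ {b0,b1,b2,b5,b6} = {b0,b1,b2}; idom=b2
  b7: preds {b3,b6}: {b0,b3} ∩ {b0,b1,b2,b5,b6} = {b0}; idom=b0

Frontier:
  b1←b0: walk · to b0
  b1←b2: walk b2→b1 to b0
  b4←b0: walk · to b0
  b4←b3: walk b3 to b0
  b5←b2: walk · to b2
  b5←b6: walk b6→b5 to b2
  b7←b3: walk b3 to b0
  b7←b6: walk b6→b5→b2→b1 to b0
  DF(b0)=∅
  DF(b1)={b1,b7}
  DF(b2)={b1,b7}
  DF(b3)={b4,b7}
  DF(b4)=∅
  DF(b5)={b5,b7}
  DF(b6)={b5,b7}
  DF(b7)=∅

φ for x: defs {b0,b1,b4,b5,b6,b7}
  DF⁺ = {b1,b5,b7}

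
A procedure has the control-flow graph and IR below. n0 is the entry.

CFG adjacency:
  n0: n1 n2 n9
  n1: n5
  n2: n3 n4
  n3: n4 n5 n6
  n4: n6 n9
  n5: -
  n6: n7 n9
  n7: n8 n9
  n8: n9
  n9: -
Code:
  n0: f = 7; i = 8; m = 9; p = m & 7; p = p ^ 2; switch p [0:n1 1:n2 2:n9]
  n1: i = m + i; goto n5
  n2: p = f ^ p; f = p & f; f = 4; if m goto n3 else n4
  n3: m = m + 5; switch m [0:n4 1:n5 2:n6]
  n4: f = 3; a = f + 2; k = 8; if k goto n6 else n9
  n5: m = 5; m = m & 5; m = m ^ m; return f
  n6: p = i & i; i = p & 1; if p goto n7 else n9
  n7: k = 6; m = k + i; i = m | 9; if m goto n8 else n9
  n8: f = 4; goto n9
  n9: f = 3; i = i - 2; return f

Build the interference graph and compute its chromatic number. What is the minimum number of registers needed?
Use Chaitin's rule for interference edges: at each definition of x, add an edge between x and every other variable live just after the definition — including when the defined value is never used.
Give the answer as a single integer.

Answer: 4

Analysis:
Block summaries:
  n0 def {f,i,m,p} use ∅
  n1 def {i} use {i,m}
  n2 def {f,p} use {f,m,p}
  n3 def {m} use {m}
  n4 def {a,f,k} use ∅
  n5 def {m} use {f}
  n6 def {i,p} use {i}
  n7 def {i,k,m} use {i}
  n8 def {f} use ∅
  n9 def {f,i} use {i}

Liveness:
  n0 li=∅ lo={f,i,m,p}
  n1 li={f,i,m} lo={f}
  n2 li={f,i,m,p} lo={f,i,m}
  n3 li={f,i,m} lo={f,i}
  n4 li={i} lo={i}
  n5 li={f} lo=∅
  n6 li={i} lo={i}
  n7 li={i} lo={i}
  n8 li={i} lo={i}
  n9 li={i} lo=∅

Interference:
  a — {i}
  f — {i,m,p}
  i — {a,f,k,m,p}
  k — {i}
  m — {f,i,p}
  p — {f,i,m}

Colouring:
  clique {f,i,m,p} ⇒ need ≥ 4
  assign a→r1 f→r1 i→r0 k→r1 m→r2 p→r3 — no edge inside a register ⇒ χ ≤ 4
  χ = 4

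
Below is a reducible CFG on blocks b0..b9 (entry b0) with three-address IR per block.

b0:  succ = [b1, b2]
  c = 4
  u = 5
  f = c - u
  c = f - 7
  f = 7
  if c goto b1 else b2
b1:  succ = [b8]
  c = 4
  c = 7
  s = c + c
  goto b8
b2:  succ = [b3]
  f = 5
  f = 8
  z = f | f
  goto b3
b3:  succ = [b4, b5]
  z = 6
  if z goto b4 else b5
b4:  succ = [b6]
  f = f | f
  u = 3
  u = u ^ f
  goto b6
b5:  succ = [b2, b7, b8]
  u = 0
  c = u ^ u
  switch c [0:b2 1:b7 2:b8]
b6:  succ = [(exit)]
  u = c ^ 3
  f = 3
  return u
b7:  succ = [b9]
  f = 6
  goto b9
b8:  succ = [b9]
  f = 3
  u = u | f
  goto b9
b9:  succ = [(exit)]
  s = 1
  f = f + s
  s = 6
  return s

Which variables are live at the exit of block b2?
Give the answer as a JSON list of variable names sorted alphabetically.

Answer: ["c", "f"]

Derivation:
Block summaries:
  b0: def={c,f,u} ue=∅
  b1: def={c,s} ue=∅
  b2: def={f,z} ue=∅
  b3: def={z} ue=∅
  b4: def={f,u} ue={f}
  b5: def={c,u} ue=∅
  b6: def={f,u} ue={c}
  b7: def={f} ue=∅
  b8: def={f,u} ue={u}
  b9: def={f,s} ue={f}

Liveness:
  b0 li=∅ lo={c,u}
  b1 li={u} lo={u}
  b2 li={c} lo={c,f}
  b3 li={c,f} lo={c,f}
  b4 li={c,f} lo={c}
  b5 li=∅ lo={c,u}
  b6 li={c} lo=∅
  b7 li=∅ lo={f}
  b8 li={u} lo={f}
  b9 li={f} lo=∅

live-out(b2) = ["c", "f"]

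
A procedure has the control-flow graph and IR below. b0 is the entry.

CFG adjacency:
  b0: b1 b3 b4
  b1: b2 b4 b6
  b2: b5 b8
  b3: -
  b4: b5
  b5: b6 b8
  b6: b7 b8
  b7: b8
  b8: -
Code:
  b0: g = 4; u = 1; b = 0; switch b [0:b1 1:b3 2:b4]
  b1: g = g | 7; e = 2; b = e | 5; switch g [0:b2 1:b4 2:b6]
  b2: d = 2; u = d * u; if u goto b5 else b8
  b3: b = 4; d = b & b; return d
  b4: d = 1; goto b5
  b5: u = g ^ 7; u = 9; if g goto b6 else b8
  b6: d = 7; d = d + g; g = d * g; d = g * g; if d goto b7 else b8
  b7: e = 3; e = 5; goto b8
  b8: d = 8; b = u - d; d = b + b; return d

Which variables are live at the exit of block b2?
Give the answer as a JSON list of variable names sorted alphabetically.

Block summaries:
  b0: {b,g,u} / ∅
  b1: {b,e,g} / {g}
  b2: {d,u} / {u}
  b3: {b,d} / ∅
  b4: {d} / ∅
  b5: {u} / {g}
  b6: {d,g} / {g}
  b7: {e} / ∅
  b8: {b,d} / {u}

Liveness:
  live b0: ∅→{g,u}
  live b1: {g,u}→{g,u}
  live b2: {g,u}→{g,u}
  live b3: ∅→∅
  live b4: {g}→{g}
  live b5: {g}→{g,u}
  live b6: {g,u}→{u}
  live b7: {u}→{u}
  live b8: {u}→∅

live-out(b2) = ["g", "u"]

Answer: ["g", "u"]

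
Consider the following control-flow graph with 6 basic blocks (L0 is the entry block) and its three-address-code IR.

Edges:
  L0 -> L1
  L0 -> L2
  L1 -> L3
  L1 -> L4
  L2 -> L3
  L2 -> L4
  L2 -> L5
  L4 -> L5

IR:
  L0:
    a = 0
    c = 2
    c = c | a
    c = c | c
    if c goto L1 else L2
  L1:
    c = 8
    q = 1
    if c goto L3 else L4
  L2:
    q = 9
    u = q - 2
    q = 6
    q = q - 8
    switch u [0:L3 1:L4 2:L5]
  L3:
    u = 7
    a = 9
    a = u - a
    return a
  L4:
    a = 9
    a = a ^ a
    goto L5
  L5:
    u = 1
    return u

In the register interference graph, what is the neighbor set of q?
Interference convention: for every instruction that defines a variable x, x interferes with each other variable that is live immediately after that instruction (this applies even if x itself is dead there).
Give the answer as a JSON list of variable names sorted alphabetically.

Answer: ["c", "u"]

Derivation:
Block summaries:
  L0: {a,c} / ∅
  L1: {c,q} / ∅
  L2: {q,u} / ∅
  L3: {a,u} / ∅
  L4: {a} / ∅
  L5: {u} / ∅

Live sets:
  live L0: ∅→∅
  live L1: ∅→∅
  live L2: ∅→∅
  live L3: ∅→∅
  live L4: ∅→∅
  live L5: ∅→∅

Interference:
  a — {c,u}
  c — {a,q}
  q — {c,u}
  u — {a,q}

N(q) = ["c", "u"]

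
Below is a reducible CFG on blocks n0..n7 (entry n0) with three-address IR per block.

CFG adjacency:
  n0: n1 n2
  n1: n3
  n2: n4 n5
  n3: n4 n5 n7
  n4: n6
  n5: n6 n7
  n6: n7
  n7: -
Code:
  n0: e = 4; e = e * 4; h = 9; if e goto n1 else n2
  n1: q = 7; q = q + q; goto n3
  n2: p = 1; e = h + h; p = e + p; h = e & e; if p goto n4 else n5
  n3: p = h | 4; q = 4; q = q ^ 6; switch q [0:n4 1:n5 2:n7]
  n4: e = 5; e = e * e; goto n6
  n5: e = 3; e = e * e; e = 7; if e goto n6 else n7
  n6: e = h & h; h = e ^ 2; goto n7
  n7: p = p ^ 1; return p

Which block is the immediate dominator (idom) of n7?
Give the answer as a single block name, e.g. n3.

idom tree: n1←n0 n2←n0 n3←n1 n4←n0 n5←n0 n6←n0 n7←n0
Dom at joins:
  n4: preds {n2,n3}: {n0,n2} ∩ {n0,n1,n3} = {n0}; idom=n0
  n5: preds {n2,n3}: {n0,n2} ∩ {n0,n1,n3} = {n0}; idom=n0
  n6: preds {n4,n5}: {n0,n4} ∩ {n0,n5} = {n0}; idom=n0
  n7: preds {n3,n5,n6}: {n0,n1,n3} ∩ {n0,n5} ∩ {n0,n6} = {n0}; idom=n0

idom(n7) = n0

Answer: n0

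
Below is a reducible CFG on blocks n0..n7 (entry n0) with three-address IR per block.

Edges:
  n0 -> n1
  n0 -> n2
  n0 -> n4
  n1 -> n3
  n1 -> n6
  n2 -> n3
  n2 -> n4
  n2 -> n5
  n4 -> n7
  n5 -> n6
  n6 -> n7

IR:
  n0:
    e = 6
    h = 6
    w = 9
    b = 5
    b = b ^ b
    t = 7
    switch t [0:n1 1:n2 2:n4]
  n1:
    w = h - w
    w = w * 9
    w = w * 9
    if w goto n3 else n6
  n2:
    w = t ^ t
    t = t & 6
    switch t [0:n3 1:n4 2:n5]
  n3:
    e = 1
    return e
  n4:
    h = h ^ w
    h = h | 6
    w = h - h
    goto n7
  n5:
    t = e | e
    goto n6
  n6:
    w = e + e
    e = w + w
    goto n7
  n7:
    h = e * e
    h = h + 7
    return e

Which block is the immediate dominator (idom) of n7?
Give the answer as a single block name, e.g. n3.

idom tree: n1←n0 n2←n0 n3←n0 n4←n0 n5←n2 n6←n0 n7←n0
Dom at joins:
  n3: preds {n1,n2}: {n0,n1} ∩ {n0,n2} = {n0}; idom=n0
  n4: preds {n0,n2}: {n0} ∩ {n0,n2} = {n0}; idom=n0
  n6: preds {n1,n5}: {n0,n1} ∩ {n0,n2,n5} = {n0}; idom=n0
  n7: preds {n4,n6}: {n0,n4} ∩ {n0,n6} = {n0}; idom=n0

idom(n7) = n0

Answer: n0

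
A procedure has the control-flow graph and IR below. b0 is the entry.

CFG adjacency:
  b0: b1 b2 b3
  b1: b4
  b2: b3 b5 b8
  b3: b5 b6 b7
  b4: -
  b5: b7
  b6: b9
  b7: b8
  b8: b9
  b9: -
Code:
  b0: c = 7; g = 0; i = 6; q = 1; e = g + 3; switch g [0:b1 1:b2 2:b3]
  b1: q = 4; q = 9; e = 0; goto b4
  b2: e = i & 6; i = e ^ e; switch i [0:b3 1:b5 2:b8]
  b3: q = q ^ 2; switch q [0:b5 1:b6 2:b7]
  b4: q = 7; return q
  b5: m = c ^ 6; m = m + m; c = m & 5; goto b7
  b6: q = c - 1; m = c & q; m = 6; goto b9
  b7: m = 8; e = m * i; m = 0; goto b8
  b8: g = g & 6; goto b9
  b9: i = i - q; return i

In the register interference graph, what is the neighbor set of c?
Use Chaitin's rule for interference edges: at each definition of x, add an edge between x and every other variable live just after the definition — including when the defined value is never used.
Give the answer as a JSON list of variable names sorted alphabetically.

def/use:
  b0 def {c,e,g,i,q} use ∅
  b1 def {e,q} use ∅
  b2 def {e,i} use {i}
  b3 def {q} use {q}
  b4 def {q} use ∅
  b5 def {c,m} use {c}
  b6 def {m,q} use {c}
  b7 def {e,m} use {i}
  b8 def {g} use {g}
  b9 def {i} use {i,q}

Backward fixpoint:
  live b0: ∅→{c,g,i,q}
  live b1: ∅→∅
  live b2: {c,g,i,q}→{c,g,i,q}
  live b3: {c,g,i,q}→{c,g,i,q}
  live b4: ∅→∅
  live b5: {c,g,i,q}→{g,i,q}
  live b6: {c,i}→{i,q}
  live b7: {g,i,q}→{g,i,q}
  live b8: {g,i,q}→{i,q}
  live b9: {i,q}→∅

Conflict graph:
  c — {e,g,i,q}
  e — {c,g,i,q}
  g — {c,e,i,m,q}
  i — {c,e,g,m,q}
  m — {g,i,q}
  q — {c,e,g,i,m}

N(c) = ["e", "g", "i", "q"]

Answer: ["e", "g", "i", "q"]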